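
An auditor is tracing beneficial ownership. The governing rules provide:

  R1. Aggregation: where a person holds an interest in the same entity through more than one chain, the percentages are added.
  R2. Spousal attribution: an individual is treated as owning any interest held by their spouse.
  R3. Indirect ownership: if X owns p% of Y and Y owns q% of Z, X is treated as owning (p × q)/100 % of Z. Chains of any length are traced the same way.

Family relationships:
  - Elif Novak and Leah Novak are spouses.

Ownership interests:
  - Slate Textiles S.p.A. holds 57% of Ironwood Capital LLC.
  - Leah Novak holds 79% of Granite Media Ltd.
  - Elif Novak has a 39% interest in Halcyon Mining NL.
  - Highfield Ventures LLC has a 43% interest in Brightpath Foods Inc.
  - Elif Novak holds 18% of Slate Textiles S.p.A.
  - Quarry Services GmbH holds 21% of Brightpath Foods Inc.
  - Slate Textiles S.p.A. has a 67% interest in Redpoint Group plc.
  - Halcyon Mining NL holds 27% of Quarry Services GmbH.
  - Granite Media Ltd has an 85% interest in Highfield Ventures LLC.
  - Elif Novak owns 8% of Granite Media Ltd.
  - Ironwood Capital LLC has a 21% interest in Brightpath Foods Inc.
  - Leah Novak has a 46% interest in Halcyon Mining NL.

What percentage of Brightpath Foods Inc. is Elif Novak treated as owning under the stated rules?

By spousal attribution (R2), Elif Novak is treated as also owning Leah Novak's interest in Halcyon Mining NL, giving 39% + 46% = 85%.
By spousal attribution (R2), Elif Novak is treated as also owning Leah Novak's interest in Granite Media Ltd, giving 8% + 79% = 87%.
Chain via Halcyon Mining NL → Quarry Services GmbH (R3): 85% × 27% × 21% = 4.8195% of Brightpath Foods Inc.
Chain via Granite Media Ltd → Highfield Ventures LLC (R3): 87% × 85% × 43% = 31.7985% of Brightpath Foods Inc.
Chain via Slate Textiles S.p.A. → Ironwood Capital LLC (R3): 18% × 57% × 21% = 2.1546% of Brightpath Foods Inc.
Aggregating (R1): 4.8195% + 31.7985% + 2.1546% = 38.7726%.

38.7726%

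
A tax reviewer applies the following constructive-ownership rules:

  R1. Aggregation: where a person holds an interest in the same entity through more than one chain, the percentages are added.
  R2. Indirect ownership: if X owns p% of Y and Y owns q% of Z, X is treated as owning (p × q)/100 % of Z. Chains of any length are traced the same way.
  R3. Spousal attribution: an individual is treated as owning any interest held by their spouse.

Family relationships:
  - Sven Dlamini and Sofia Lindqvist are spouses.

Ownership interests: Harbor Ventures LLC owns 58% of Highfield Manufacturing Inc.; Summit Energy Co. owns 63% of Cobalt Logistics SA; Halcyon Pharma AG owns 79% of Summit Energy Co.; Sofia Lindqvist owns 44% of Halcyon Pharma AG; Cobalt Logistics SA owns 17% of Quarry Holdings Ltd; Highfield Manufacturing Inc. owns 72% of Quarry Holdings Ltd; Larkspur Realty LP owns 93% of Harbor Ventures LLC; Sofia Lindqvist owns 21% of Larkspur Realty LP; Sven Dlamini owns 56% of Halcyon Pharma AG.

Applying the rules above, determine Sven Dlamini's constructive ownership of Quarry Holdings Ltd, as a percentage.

16.616628%

By spousal attribution (R3), Sven Dlamini is treated as also owning Sofia Lindqvist's interest in Halcyon Pharma AG, giving 56% + 44% = 100%.
By spousal attribution (R3), Sven Dlamini is treated as owning Sofia Lindqvist's 21% interest in Larkspur Realty LP.
Chain via Halcyon Pharma AG → Summit Energy Co. → Cobalt Logistics SA (R2): 100% × 79% × 63% × 17% = 8.4609% of Quarry Holdings Ltd.
Chain via Larkspur Realty LP → Harbor Ventures LLC → Highfield Manufacturing Inc. (R2): 21% × 93% × 58% × 72% = 8.155728% of Quarry Holdings Ltd.
Aggregating (R1): 8.4609% + 8.155728% = 16.616628%.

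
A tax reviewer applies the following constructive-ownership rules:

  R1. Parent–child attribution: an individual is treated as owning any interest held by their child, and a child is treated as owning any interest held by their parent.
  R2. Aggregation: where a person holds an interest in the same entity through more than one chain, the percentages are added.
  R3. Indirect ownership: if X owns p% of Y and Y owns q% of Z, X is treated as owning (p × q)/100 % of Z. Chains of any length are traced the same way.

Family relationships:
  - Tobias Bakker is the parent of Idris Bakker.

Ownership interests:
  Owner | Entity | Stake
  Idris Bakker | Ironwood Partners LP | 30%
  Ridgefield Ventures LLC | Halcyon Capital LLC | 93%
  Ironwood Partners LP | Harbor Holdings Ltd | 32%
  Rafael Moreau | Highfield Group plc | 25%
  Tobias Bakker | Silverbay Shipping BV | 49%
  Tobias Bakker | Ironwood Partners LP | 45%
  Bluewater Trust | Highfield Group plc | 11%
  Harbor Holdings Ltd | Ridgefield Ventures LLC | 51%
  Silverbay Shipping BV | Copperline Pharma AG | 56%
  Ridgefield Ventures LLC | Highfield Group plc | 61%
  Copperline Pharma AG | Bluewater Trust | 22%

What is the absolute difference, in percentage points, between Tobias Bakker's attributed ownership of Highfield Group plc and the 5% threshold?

3.130448

By parent–child attribution (R1), Tobias Bakker is treated as also owning Idris Bakker's interest in Ironwood Partners LP, giving 45% + 30% = 75%.
Chain via Ironwood Partners LP → Harbor Holdings Ltd → Ridgefield Ventures LLC (R3): 75% × 32% × 51% × 61% = 7.4664% of Highfield Group plc.
Chain via Silverbay Shipping BV → Copperline Pharma AG → Bluewater Trust (R3): 49% × 56% × 22% × 11% = 0.664048% of Highfield Group plc.
Aggregating (R2): 7.4664% + 0.664048% = 8.130448%.
8.130448% exceeds the 5% threshold by 3.130448 percentage points.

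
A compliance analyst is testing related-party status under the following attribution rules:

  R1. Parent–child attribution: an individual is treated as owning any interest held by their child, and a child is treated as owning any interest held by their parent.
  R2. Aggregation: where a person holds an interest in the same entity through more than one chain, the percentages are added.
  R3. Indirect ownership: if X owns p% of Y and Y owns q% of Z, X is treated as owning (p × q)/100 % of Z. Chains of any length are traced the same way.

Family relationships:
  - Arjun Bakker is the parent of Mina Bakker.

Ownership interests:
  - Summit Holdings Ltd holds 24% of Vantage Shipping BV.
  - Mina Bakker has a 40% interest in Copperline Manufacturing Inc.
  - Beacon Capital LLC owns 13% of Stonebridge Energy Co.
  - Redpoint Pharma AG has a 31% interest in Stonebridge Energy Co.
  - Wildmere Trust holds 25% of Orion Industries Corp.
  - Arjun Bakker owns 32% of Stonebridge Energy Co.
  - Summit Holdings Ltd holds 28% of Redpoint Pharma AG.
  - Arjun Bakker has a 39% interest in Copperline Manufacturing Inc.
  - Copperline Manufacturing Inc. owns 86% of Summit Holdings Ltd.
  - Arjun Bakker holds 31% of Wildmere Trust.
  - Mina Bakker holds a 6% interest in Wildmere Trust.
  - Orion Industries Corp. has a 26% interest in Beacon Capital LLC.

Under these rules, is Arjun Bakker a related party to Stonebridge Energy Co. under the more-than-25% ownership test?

Yes

By parent–child attribution (R1), Arjun Bakker is treated as also owning Mina Bakker's interest in Copperline Manufacturing Inc, giving 39% + 40% = 79%.
By parent–child attribution (R1), Arjun Bakker is treated as also owning Mina Bakker's interest in Wildmere Trust, giving 31% + 6% = 37%.
Chain via Copperline Manufacturing Inc. → Summit Holdings Ltd → Redpoint Pharma AG (R3): 79% × 86% × 28% × 31% = 5.897192% of Stonebridge Energy Co.
Chain via Wildmere Trust → Orion Industries Corp. → Beacon Capital LLC (R3): 37% × 25% × 26% × 13% = 0.31265% of Stonebridge Energy Co.
Direct interest in Stonebridge Energy Co: 32%.
Aggregating (R2): 5.897192% + 0.31265% + 32% = 38.209842%.
38.209842% exceeds the 25% threshold, so Arjun is a related party to Stonebridge Energy Co.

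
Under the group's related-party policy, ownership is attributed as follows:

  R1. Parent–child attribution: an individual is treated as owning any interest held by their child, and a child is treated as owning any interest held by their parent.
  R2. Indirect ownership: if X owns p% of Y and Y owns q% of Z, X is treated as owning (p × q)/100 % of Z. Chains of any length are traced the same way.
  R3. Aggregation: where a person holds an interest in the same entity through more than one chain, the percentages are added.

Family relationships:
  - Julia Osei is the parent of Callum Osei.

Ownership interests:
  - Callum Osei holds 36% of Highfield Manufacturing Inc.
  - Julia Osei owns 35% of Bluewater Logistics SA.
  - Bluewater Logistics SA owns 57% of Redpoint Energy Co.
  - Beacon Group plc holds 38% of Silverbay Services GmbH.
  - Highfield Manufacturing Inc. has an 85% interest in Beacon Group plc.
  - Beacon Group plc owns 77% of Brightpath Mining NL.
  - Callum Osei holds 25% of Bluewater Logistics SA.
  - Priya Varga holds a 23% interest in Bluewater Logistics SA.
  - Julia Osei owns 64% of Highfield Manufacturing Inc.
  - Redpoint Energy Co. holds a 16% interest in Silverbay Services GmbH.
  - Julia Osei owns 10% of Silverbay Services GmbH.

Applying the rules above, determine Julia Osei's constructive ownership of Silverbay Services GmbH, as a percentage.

47.772%

By parent–child attribution (R1), Julia Osei is treated as also owning Callum Osei's interest in Highfield Manufacturing Inc, giving 64% + 36% = 100%.
By parent–child attribution (R1), Julia Osei is treated as also owning Callum Osei's interest in Bluewater Logistics SA, giving 35% + 25% = 60%.
Chain via Highfield Manufacturing Inc. → Beacon Group plc (R2): 100% × 85% × 38% = 32.3% of Silverbay Services GmbH.
Chain via Bluewater Logistics SA → Redpoint Energy Co. (R2): 60% × 57% × 16% = 5.472% of Silverbay Services GmbH.
Direct interest in Silverbay Services GmbH: 10%.
Aggregating (R3): 32.3% + 5.472% + 10% = 47.772%.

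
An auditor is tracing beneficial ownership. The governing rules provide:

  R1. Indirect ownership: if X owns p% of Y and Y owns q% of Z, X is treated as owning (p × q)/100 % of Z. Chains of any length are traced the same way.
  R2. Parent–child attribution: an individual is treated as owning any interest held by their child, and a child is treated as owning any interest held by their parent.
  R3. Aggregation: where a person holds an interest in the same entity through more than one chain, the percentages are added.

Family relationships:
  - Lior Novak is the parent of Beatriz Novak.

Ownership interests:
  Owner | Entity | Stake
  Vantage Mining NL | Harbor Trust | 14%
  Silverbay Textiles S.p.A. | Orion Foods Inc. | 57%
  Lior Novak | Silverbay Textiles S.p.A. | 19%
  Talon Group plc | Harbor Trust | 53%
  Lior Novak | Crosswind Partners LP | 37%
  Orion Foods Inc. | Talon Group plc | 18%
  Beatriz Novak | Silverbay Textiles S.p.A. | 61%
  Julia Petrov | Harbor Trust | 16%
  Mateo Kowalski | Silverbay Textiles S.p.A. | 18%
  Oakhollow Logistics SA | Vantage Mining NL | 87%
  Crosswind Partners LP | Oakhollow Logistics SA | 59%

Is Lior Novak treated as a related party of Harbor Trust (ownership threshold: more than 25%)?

By parent–child attribution (R2), Lior Novak is treated as also owning Beatriz Novak's interest in Silverbay Textiles S.p.A, giving 19% + 61% = 80%.
Chain via Crosswind Partners LP → Oakhollow Logistics SA → Vantage Mining NL (R1): 37% × 59% × 87% × 14% = 2.658894% of Harbor Trust.
Chain via Silverbay Textiles S.p.A. → Orion Foods Inc. → Talon Group plc (R1): 80% × 57% × 18% × 53% = 4.35024% of Harbor Trust.
Aggregating (R3): 2.658894% + 4.35024% = 7.009134%.
7.009134% does not exceed the 25% threshold, so Lior is not a related party to Harbor Trust.

No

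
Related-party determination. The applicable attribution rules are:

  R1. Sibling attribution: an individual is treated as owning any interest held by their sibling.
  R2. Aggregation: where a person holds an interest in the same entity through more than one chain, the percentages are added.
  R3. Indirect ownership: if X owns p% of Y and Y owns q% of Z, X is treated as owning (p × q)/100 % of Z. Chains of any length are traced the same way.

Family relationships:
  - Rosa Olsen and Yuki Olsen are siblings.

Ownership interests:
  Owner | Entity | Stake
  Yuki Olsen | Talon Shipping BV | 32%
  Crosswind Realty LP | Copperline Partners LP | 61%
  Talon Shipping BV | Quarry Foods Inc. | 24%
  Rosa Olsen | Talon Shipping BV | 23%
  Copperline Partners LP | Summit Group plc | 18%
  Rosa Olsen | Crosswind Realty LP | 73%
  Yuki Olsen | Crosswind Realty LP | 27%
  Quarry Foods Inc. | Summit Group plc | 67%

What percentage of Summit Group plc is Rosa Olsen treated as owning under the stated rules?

19.824%

By sibling attribution (R1), Rosa Olsen is treated as also owning Yuki Olsen's interest in Talon Shipping BV, giving 23% + 32% = 55%.
By sibling attribution (R1), Rosa Olsen is treated as also owning Yuki Olsen's interest in Crosswind Realty LP, giving 73% + 27% = 100%.
Chain via Talon Shipping BV → Quarry Foods Inc. (R3): 55% × 24% × 67% = 8.844% of Summit Group plc.
Chain via Crosswind Realty LP → Copperline Partners LP (R3): 100% × 61% × 18% = 10.98% of Summit Group plc.
Aggregating (R2): 8.844% + 10.98% = 19.824%.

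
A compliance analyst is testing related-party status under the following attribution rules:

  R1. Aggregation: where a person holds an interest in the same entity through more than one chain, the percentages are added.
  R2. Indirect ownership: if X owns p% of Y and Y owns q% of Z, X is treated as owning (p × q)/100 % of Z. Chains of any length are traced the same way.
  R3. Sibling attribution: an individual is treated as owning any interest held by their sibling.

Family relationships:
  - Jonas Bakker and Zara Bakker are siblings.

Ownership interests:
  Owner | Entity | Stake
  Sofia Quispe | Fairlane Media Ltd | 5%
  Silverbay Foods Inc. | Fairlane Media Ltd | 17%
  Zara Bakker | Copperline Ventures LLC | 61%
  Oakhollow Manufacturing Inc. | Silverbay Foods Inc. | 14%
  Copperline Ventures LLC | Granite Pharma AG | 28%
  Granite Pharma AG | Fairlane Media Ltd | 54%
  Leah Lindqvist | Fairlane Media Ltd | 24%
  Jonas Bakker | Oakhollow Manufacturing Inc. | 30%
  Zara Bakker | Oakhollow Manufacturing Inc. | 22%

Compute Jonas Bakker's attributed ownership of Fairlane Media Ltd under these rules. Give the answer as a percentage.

By sibling attribution (R3), Jonas Bakker is treated as also owning Zara Bakker's interest in Oakhollow Manufacturing Inc, giving 30% + 22% = 52%.
By sibling attribution (R3), Jonas Bakker is treated as owning Zara Bakker's 61% interest in Copperline Ventures LLC.
Chain via Oakhollow Manufacturing Inc. → Silverbay Foods Inc. (R2): 52% × 14% × 17% = 1.2376% of Fairlane Media Ltd.
Chain via Copperline Ventures LLC → Granite Pharma AG (R2): 61% × 28% × 54% = 9.2232% of Fairlane Media Ltd.
Aggregating (R1): 1.2376% + 9.2232% = 10.4608%.

10.4608%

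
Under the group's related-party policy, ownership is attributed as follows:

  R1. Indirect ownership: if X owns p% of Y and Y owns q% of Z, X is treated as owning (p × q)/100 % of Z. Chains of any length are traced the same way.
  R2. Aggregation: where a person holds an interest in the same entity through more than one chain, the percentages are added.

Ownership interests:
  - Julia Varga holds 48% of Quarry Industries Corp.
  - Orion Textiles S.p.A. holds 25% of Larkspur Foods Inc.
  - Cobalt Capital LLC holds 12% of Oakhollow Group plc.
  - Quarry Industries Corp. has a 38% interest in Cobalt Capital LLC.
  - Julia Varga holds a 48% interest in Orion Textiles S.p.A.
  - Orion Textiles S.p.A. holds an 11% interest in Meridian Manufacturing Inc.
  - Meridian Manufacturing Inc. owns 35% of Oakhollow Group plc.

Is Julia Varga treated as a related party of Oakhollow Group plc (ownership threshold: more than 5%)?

No

Chain via Quarry Industries Corp. → Cobalt Capital LLC (R1): 48% × 38% × 12% = 2.1888% of Oakhollow Group plc.
Chain via Orion Textiles S.p.A. → Meridian Manufacturing Inc. (R1): 48% × 11% × 35% = 1.848% of Oakhollow Group plc.
Aggregating (R2): 2.1888% + 1.848% = 4.0368%.
4.0368% does not exceed the 5% threshold, so Julia is not a related party to Oakhollow Group plc.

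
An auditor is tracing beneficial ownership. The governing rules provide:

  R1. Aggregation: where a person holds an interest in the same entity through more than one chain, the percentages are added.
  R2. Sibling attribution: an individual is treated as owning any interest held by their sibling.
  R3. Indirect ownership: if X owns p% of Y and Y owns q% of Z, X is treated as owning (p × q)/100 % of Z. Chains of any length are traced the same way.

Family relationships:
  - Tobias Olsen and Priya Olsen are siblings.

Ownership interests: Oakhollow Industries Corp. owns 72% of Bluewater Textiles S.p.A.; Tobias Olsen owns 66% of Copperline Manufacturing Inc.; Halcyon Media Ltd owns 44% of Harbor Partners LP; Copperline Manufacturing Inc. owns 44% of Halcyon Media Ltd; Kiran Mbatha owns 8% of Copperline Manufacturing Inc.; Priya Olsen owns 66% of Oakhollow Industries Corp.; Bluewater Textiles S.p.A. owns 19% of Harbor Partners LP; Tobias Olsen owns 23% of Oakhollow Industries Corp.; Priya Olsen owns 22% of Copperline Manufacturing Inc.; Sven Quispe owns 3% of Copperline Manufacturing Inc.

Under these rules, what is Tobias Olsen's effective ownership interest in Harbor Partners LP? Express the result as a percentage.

29.212%

By sibling attribution (R2), Tobias Olsen is treated as also owning Priya Olsen's interest in Copperline Manufacturing Inc, giving 66% + 22% = 88%.
By sibling attribution (R2), Tobias Olsen is treated as also owning Priya Olsen's interest in Oakhollow Industries Corp, giving 23% + 66% = 89%.
Chain via Copperline Manufacturing Inc. → Halcyon Media Ltd (R3): 88% × 44% × 44% = 17.0368% of Harbor Partners LP.
Chain via Oakhollow Industries Corp. → Bluewater Textiles S.p.A. (R3): 89% × 72% × 19% = 12.1752% of Harbor Partners LP.
Aggregating (R1): 17.0368% + 12.1752% = 29.212%.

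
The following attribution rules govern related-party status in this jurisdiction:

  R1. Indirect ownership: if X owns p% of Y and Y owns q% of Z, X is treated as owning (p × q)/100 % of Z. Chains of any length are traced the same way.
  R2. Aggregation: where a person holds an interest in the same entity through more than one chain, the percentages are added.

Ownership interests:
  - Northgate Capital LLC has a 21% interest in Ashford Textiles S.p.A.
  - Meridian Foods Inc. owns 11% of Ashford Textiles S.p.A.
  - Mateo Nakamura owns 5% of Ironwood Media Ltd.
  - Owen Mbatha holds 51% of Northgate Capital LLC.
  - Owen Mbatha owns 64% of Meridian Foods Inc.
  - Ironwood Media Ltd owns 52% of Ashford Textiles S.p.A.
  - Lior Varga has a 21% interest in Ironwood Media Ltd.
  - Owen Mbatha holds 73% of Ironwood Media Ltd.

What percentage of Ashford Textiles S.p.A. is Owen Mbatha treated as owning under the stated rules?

Chain via Meridian Foods Inc. (R1): 64% × 11% = 7.04% of Ashford Textiles S.p.A.
Chain via Northgate Capital LLC (R1): 51% × 21% = 10.71% of Ashford Textiles S.p.A.
Chain via Ironwood Media Ltd (R1): 73% × 52% = 37.96% of Ashford Textiles S.p.A.
Aggregating (R2): 7.04% + 10.71% + 37.96% = 55.71%.

55.71%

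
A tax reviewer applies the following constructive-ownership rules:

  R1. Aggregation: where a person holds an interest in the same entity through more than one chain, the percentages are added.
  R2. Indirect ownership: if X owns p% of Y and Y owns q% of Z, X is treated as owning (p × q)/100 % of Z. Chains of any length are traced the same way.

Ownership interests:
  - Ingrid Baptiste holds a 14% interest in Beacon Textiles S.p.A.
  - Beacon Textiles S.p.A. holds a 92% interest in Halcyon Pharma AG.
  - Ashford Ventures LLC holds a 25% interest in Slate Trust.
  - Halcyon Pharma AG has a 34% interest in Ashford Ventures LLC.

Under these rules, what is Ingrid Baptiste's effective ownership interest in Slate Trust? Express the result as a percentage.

1.0948%

Chain via Beacon Textiles S.p.A. → Halcyon Pharma AG → Ashford Ventures LLC (R2): 14% × 92% × 34% × 25% = 1.0948% of Slate Trust.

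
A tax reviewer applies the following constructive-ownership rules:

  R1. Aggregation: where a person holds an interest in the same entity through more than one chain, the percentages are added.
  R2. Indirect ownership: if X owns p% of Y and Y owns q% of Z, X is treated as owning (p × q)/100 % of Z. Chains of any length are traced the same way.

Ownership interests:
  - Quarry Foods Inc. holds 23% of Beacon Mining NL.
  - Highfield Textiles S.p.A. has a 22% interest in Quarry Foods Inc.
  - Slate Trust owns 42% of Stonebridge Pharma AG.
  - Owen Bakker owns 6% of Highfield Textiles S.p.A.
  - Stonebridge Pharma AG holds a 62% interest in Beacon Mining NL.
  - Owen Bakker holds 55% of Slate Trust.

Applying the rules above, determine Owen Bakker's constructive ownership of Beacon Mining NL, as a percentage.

Chain via Slate Trust → Stonebridge Pharma AG (R2): 55% × 42% × 62% = 14.322% of Beacon Mining NL.
Chain via Highfield Textiles S.p.A. → Quarry Foods Inc. (R2): 6% × 22% × 23% = 0.3036% of Beacon Mining NL.
Aggregating (R1): 14.322% + 0.3036% = 14.6256%.

14.6256%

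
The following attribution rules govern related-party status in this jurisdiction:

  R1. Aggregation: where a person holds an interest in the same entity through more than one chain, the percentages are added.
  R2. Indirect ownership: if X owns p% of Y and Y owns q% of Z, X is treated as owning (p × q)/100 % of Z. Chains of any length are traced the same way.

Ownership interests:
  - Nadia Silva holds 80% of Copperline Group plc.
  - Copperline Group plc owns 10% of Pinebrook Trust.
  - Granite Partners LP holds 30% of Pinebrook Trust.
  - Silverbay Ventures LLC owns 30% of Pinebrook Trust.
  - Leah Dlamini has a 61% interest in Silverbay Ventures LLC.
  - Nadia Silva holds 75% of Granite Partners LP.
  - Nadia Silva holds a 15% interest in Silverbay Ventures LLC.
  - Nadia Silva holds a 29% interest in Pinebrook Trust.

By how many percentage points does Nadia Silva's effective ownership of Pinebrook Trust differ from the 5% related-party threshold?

59

Chain via Copperline Group plc (R2): 80% × 10% = 8% of Pinebrook Trust.
Chain via Silverbay Ventures LLC (R2): 15% × 30% = 4.5% of Pinebrook Trust.
Chain via Granite Partners LP (R2): 75% × 30% = 22.5% of Pinebrook Trust.
Direct interest in Pinebrook Trust: 29%.
Aggregating (R1): 8% + 4.5% + 22.5% + 29% = 64%.
64% exceeds the 5% threshold by 59 percentage points.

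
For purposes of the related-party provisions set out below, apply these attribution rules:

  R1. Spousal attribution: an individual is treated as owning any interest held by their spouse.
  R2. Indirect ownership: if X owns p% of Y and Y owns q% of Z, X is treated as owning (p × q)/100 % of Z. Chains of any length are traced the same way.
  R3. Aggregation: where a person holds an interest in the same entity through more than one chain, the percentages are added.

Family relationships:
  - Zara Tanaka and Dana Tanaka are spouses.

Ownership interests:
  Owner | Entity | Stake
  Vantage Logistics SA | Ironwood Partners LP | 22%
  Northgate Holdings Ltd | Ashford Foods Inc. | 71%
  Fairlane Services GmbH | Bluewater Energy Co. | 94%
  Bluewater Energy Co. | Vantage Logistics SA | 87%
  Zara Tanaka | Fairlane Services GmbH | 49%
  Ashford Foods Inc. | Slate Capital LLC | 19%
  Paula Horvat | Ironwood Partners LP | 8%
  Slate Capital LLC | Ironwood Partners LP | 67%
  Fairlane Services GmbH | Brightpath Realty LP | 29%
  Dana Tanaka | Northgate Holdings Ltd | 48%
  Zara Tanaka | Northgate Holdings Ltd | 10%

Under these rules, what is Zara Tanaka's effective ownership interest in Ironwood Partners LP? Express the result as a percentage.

By spousal attribution (R1), Zara Tanaka is treated as also owning Dana Tanaka's interest in Northgate Holdings Ltd, giving 10% + 48% = 58%.
Chain via Northgate Holdings Ltd → Ashford Foods Inc. → Slate Capital LLC (R2): 58% × 71% × 19% × 67% = 5.242214% of Ironwood Partners LP.
Chain via Fairlane Services GmbH → Bluewater Energy Co. → Vantage Logistics SA (R2): 49% × 94% × 87% × 22% = 8.815884% of Ironwood Partners LP.
Aggregating (R3): 5.242214% + 8.815884% = 14.058098%.

14.058098%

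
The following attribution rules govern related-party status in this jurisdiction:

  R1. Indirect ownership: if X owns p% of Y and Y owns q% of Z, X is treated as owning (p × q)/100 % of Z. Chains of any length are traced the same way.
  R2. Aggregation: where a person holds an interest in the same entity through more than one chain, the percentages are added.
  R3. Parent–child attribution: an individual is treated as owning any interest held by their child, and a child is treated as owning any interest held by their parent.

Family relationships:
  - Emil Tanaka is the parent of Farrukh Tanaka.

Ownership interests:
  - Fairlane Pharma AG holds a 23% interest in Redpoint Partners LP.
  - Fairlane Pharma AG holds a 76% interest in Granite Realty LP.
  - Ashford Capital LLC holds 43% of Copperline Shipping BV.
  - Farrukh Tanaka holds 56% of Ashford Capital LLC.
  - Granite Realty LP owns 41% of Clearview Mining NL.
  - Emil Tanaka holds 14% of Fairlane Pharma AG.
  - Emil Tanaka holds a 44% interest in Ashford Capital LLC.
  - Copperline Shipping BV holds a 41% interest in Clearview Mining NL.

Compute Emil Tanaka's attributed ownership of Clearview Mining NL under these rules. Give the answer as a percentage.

By parent–child attribution (R3), Emil Tanaka is treated as also owning Farrukh Tanaka's interest in Ashford Capital LLC, giving 44% + 56% = 100%.
Chain via Fairlane Pharma AG → Granite Realty LP (R1): 14% × 76% × 41% = 4.3624% of Clearview Mining NL.
Chain via Ashford Capital LLC → Copperline Shipping BV (R1): 100% × 43% × 41% = 17.63% of Clearview Mining NL.
Aggregating (R2): 4.3624% + 17.63% = 21.9924%.

21.9924%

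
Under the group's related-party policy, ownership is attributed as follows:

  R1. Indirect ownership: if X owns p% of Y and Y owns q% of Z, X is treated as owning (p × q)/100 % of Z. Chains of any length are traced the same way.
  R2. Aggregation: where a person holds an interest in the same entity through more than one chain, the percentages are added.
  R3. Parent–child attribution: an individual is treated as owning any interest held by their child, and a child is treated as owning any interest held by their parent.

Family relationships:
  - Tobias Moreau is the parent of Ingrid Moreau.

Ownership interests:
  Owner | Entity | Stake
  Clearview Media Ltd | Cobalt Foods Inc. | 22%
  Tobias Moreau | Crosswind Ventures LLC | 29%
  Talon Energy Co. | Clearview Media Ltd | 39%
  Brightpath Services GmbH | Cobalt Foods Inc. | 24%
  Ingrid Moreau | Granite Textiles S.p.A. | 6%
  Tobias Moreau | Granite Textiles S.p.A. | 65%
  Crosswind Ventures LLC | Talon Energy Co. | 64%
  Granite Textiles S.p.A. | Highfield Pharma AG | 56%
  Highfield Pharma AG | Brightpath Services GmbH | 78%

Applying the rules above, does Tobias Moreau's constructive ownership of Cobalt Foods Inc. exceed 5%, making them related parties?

Yes

By parent–child attribution (R3), Tobias Moreau is treated as also owning Ingrid Moreau's interest in Granite Textiles S.p.A, giving 65% + 6% = 71%.
Chain via Crosswind Ventures LLC → Talon Energy Co. → Clearview Media Ltd (R1): 29% × 64% × 39% × 22% = 1.592448% of Cobalt Foods Inc.
Chain via Granite Textiles S.p.A. → Highfield Pharma AG → Brightpath Services GmbH (R1): 71% × 56% × 78% × 24% = 7.443072% of Cobalt Foods Inc.
Aggregating (R2): 1.592448% + 7.443072% = 9.03552%.
9.03552% exceeds the 5% threshold, so Tobias is a related party to Cobalt Foods Inc.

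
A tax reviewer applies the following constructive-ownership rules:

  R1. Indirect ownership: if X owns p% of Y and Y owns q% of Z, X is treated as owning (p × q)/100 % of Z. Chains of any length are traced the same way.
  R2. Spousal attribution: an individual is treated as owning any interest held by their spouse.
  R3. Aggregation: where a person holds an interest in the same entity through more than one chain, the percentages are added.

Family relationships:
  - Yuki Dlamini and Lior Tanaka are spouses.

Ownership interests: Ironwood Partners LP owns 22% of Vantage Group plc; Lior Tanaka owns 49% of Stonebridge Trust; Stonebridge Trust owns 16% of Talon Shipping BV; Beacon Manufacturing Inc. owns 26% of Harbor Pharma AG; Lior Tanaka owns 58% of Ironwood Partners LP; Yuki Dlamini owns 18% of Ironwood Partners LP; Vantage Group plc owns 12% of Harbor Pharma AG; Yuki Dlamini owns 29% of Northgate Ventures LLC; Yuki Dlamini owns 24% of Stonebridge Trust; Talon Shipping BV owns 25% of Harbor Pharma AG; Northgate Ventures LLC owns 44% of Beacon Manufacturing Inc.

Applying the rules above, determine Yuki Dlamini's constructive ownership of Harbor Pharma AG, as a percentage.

8.244%

By spousal attribution (R2), Yuki Dlamini is treated as also owning Lior Tanaka's interest in Ironwood Partners LP, giving 18% + 58% = 76%.
By spousal attribution (R2), Yuki Dlamini is treated as also owning Lior Tanaka's interest in Stonebridge Trust, giving 24% + 49% = 73%.
Chain via Ironwood Partners LP → Vantage Group plc (R1): 76% × 22% × 12% = 2.0064% of Harbor Pharma AG.
Chain via Stonebridge Trust → Talon Shipping BV (R1): 73% × 16% × 25% = 2.92% of Harbor Pharma AG.
Chain via Northgate Ventures LLC → Beacon Manufacturing Inc. (R1): 29% × 44% × 26% = 3.3176% of Harbor Pharma AG.
Aggregating (R3): 2.0064% + 2.92% + 3.3176% = 8.244%.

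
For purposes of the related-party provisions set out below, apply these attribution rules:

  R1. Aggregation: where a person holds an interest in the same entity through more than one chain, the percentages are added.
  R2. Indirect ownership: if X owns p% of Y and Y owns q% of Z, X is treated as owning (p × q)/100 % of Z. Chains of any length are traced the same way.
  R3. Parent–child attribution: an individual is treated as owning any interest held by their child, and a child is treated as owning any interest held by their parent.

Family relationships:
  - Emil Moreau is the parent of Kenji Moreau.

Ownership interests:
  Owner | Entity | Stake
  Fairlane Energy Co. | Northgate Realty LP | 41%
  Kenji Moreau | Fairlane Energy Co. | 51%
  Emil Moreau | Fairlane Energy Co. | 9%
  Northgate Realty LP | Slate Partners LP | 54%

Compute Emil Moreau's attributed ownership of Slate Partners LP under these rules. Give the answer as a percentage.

By parent–child attribution (R3), Emil Moreau is treated as also owning Kenji Moreau's interest in Fairlane Energy Co, giving 9% + 51% = 60%.
Chain via Fairlane Energy Co. → Northgate Realty LP (R2): 60% × 41% × 54% = 13.284% of Slate Partners LP.

13.284%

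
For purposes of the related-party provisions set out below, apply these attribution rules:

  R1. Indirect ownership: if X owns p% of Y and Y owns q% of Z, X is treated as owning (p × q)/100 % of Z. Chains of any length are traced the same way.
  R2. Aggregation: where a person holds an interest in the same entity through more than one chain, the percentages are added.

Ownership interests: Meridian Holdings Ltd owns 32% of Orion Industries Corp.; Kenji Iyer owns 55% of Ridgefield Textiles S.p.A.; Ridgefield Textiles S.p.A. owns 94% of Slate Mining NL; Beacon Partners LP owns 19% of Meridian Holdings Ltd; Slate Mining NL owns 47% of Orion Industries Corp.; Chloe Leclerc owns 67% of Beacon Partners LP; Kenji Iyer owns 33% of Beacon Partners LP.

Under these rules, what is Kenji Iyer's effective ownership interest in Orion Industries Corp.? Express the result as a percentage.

Chain via Ridgefield Textiles S.p.A. → Slate Mining NL (R1): 55% × 94% × 47% = 24.299% of Orion Industries Corp.
Chain via Beacon Partners LP → Meridian Holdings Ltd (R1): 33% × 19% × 32% = 2.0064% of Orion Industries Corp.
Aggregating (R2): 24.299% + 2.0064% = 26.3054%.

26.3054%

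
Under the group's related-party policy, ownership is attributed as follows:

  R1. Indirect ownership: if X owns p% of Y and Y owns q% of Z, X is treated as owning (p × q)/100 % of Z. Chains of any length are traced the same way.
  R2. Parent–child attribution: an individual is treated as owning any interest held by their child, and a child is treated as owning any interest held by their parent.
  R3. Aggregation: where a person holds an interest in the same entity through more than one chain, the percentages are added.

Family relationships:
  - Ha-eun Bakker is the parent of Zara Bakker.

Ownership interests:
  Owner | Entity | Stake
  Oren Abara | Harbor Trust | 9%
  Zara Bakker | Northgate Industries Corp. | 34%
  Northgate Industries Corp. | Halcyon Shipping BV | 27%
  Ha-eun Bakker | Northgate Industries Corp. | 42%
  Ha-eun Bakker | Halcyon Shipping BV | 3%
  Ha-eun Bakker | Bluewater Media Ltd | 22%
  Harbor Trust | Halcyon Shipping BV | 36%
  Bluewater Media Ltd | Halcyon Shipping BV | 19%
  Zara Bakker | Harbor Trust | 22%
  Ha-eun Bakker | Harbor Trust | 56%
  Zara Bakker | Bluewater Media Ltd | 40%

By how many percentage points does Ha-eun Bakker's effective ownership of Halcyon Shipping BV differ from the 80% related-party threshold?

16.62

By parent–child attribution (R2), Ha-eun Bakker is treated as also owning Zara Bakker's interest in Harbor Trust, giving 56% + 22% = 78%.
By parent–child attribution (R2), Ha-eun Bakker is treated as also owning Zara Bakker's interest in Bluewater Media Ltd, giving 22% + 40% = 62%.
By parent–child attribution (R2), Ha-eun Bakker is treated as also owning Zara Bakker's interest in Northgate Industries Corp, giving 42% + 34% = 76%.
Chain via Harbor Trust (R1): 78% × 36% = 28.08% of Halcyon Shipping BV.
Chain via Bluewater Media Ltd (R1): 62% × 19% = 11.78% of Halcyon Shipping BV.
Chain via Northgate Industries Corp. (R1): 76% × 27% = 20.52% of Halcyon Shipping BV.
Direct interest in Halcyon Shipping BV: 3%.
Aggregating (R3): 28.08% + 11.78% + 20.52% + 3% = 63.38%.
63.38% falls short of the 80% threshold by 16.62 percentage points.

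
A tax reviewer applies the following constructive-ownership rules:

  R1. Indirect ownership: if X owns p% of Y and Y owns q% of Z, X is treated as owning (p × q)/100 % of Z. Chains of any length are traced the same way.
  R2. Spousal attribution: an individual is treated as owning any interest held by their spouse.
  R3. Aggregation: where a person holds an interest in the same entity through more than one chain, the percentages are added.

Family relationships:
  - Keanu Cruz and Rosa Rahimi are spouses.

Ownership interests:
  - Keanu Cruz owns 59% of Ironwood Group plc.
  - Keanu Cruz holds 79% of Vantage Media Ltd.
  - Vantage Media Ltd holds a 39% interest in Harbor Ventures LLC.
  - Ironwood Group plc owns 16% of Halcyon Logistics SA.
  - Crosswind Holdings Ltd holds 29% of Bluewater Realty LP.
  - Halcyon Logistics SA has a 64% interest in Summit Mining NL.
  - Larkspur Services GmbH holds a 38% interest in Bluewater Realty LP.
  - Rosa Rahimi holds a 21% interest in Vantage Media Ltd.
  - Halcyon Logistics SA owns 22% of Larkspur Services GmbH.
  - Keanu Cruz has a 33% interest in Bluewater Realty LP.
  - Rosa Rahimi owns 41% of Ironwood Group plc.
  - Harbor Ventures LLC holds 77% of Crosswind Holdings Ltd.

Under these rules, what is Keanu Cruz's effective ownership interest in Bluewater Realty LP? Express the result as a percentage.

By spousal attribution (R2), Keanu Cruz is treated as also owning Rosa Rahimi's interest in Ironwood Group plc, giving 59% + 41% = 100%.
By spousal attribution (R2), Keanu Cruz is treated as also owning Rosa Rahimi's interest in Vantage Media Ltd, giving 79% + 21% = 100%.
Chain via Ironwood Group plc → Halcyon Logistics SA → Larkspur Services GmbH (R1): 100% × 16% × 22% × 38% = 1.3376% of Bluewater Realty LP.
Chain via Vantage Media Ltd → Harbor Ventures LLC → Crosswind Holdings Ltd (R1): 100% × 39% × 77% × 29% = 8.7087% of Bluewater Realty LP.
Direct interest in Bluewater Realty LP: 33%.
Aggregating (R3): 1.3376% + 8.7087% + 33% = 43.0463%.

43.0463%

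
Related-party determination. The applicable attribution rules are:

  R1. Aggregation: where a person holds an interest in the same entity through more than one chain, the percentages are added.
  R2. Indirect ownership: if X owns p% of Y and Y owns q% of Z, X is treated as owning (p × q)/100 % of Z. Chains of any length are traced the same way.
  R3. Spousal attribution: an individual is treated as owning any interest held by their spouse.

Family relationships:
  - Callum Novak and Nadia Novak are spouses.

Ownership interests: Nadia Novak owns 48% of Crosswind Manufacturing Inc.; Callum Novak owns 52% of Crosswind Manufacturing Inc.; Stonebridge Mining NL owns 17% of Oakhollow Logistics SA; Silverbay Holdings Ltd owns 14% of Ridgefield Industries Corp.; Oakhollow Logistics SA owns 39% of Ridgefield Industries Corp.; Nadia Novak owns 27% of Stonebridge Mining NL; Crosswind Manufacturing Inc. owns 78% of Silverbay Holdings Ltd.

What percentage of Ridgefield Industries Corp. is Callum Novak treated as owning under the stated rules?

12.7101%

By spousal attribution (R3), Callum Novak is treated as also owning Nadia Novak's interest in Crosswind Manufacturing Inc, giving 52% + 48% = 100%.
By spousal attribution (R3), Callum Novak is treated as owning Nadia Novak's 27% interest in Stonebridge Mining NL.
Chain via Crosswind Manufacturing Inc. → Silverbay Holdings Ltd (R2): 100% × 78% × 14% = 10.92% of Ridgefield Industries Corp.
Chain via Stonebridge Mining NL → Oakhollow Logistics SA (R2): 27% × 17% × 39% = 1.7901% of Ridgefield Industries Corp.
Aggregating (R1): 10.92% + 1.7901% = 12.7101%.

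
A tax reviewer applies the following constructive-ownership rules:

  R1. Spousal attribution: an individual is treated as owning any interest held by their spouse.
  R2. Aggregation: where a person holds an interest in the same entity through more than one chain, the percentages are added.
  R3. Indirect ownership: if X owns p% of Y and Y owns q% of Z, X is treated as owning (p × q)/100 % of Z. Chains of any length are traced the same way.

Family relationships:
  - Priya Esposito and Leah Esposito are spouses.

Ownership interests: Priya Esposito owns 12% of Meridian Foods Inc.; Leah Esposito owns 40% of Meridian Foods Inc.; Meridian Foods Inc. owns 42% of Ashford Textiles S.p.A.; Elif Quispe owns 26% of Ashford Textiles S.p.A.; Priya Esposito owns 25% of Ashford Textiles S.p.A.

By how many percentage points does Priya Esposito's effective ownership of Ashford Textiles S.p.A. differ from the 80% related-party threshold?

By spousal attribution (R1), Priya Esposito is treated as also owning Leah Esposito's interest in Meridian Foods Inc, giving 12% + 40% = 52%.
Chain via Meridian Foods Inc. (R3): 52% × 42% = 21.84% of Ashford Textiles S.p.A.
Direct interest in Ashford Textiles S.p.A: 25%.
Aggregating (R2): 21.84% + 25% = 46.84%.
46.84% falls short of the 80% threshold by 33.16 percentage points.

33.16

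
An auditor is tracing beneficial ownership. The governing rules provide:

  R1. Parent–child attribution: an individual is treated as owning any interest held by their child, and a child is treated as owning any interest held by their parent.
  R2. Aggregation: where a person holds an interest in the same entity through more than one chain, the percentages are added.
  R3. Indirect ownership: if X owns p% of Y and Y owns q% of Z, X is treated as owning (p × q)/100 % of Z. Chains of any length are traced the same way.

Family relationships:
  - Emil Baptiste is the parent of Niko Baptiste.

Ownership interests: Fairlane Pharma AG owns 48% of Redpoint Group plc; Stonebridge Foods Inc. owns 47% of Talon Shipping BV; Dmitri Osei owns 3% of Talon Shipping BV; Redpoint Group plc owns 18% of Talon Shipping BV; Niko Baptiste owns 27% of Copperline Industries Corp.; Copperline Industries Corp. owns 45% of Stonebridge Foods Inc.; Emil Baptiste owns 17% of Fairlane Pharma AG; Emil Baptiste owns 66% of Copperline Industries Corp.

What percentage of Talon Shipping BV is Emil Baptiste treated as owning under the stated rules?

21.1383%

By parent–child attribution (R1), Emil Baptiste is treated as also owning Niko Baptiste's interest in Copperline Industries Corp, giving 66% + 27% = 93%.
Chain via Fairlane Pharma AG → Redpoint Group plc (R3): 17% × 48% × 18% = 1.4688% of Talon Shipping BV.
Chain via Copperline Industries Corp. → Stonebridge Foods Inc. (R3): 93% × 45% × 47% = 19.6695% of Talon Shipping BV.
Aggregating (R2): 1.4688% + 19.6695% = 21.1383%.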